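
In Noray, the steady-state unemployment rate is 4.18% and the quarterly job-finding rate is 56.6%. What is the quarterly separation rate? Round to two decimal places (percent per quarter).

From u* = s/(s+f): s = u·f/(1−u).
s = 0.0418 × 56.6 / (1 − 0.0418) = 2.3659 / 0.9582 ≈ 2.47% per quarter.

Separation rate ≈ 2.47% per quarter.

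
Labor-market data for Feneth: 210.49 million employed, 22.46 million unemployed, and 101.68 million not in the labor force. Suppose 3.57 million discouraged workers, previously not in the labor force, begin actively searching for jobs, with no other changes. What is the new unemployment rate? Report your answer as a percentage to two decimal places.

New unemployment rate ≈ 11.01%.

Initially, labor force = 210.49 + 22.46 = 232.95 million, so u = 22.46/232.95 = 9.64%.
After the change, unemployed and labor force both rise by 3.57 → E = 210.49, U = 26.03, labor force = 236.52 million.
New unemployment rate = 26.03 / 236.52 = 11.01%.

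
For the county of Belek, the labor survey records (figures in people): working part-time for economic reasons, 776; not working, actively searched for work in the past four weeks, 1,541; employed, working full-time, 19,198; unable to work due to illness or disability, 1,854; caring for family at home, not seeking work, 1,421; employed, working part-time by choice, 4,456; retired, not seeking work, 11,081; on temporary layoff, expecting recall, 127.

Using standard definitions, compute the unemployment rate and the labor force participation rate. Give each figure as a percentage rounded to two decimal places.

Employed = 776 + 19,198 + 4,456 = 24,430 (anyone who worked, including part-time for economic reasons, counts as employed).
Unemployed = 1,541 + 127 = 1,668 (jobless and actively searching, or on temporary layoff).
Labor force = 24,430 + 1,668 = 26,098.
Not in labor force = 1,854 + 1,421 + 11,081 = 14,356 (those not working and not actively searching are outside the labor force).
Civilian working-age population = 26,098 + 14,356 = 40,454.
Unemployment rate = 1,668 / 26,098 = 6.39%.
Labor force participation rate = 26,098 / 40,454 = 64.51%.

Unemployment rate ≈ 6.39%; labor force participation rate ≈ 64.51%.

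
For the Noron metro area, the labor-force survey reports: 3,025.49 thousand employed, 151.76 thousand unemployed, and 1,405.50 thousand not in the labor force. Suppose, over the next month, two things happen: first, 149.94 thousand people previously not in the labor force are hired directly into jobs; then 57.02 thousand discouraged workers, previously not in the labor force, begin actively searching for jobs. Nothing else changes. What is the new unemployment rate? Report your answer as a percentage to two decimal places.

New unemployment rate ≈ 6.17%.

Initially, labor force = 3,025.49 + 151.76 = 3,177.25 thousand, so u = 151.76/3,177.25 = 4.78%.
After the first change, employed and labor force both rise by 149.94; unemployed unchanged → E = 3,175.43, U = 151.76, labor force = 3,327.19 thousand.
After the second change, unemployed and labor force both rise by 57.02 → E = 3,175.43, U = 208.78, labor force = 3,384.21 thousand.
New unemployment rate = 208.78 / 3,384.21 = 6.17%.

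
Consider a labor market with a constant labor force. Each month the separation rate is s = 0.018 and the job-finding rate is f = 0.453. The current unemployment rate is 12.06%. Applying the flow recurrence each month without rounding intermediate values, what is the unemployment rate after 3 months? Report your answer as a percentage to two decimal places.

With a fixed labor force, u_{t+1} = u_t + s·(1−u_t) − f·u_t = u_t·(1−s−f) + s.
Here 1−s−f = 0.529 and s = 0.018.
u_1 = 0.120600 × 0.529 + 0.018 = 0.081797.
u_2 = 0.081797 × 0.529 + 0.018 = 0.061271.
u_3 = 0.061271 × 0.529 + 0.018 = 0.050412.

Unemployment rate after three months ≈ 5.04%.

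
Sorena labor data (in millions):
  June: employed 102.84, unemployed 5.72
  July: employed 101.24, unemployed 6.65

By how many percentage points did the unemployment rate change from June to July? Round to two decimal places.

The unemployment rate changed by +0.89 percentage points.

June: labor force = 102.84 + 5.72 = 108.56; u = 5.72/108.56 = 5.27%.
July: labor force = 101.24 + 6.65 = 107.89; u = 6.65/107.89 = 6.16%.
Change = 6.16% − 5.27% = +0.89 pp.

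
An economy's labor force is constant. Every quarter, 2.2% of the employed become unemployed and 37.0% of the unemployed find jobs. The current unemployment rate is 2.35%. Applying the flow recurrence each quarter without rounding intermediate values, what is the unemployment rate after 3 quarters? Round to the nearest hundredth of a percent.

Unemployment rate after three quarters ≈ 4.88%.

With a fixed labor force, u_{t+1} = u_t + s·(1−u_t) − f·u_t = u_t·(1−s−f) + s.
Here 1−s−f = 0.608 and s = 0.022.
u_1 = 0.023500 × 0.608 + 0.022 = 0.036288.
u_2 = 0.036288 × 0.608 + 0.022 = 0.044063.
u_3 = 0.044063 × 0.608 + 0.022 = 0.048790.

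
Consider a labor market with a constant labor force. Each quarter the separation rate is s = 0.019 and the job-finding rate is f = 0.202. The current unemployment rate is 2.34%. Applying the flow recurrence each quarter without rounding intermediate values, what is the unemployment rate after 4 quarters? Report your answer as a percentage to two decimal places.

Unemployment rate after four quarters ≈ 6.29%.

With a fixed labor force, u_{t+1} = u_t + s·(1−u_t) − f·u_t = u_t·(1−s−f) + s.
Here 1−s−f = 0.779 and s = 0.019.
u_1 = 0.023400 × 0.779 + 0.019 = 0.037229.
u_2 = 0.037229 × 0.779 + 0.019 = 0.048001.
u_3 = 0.048001 × 0.779 + 0.019 = 0.056393.
u_4 = 0.056393 × 0.779 + 0.019 = 0.062930.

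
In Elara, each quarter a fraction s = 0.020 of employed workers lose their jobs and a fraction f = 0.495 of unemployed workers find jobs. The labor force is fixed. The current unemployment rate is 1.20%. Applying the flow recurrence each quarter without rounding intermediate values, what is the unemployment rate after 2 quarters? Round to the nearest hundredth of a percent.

With a fixed labor force, u_{t+1} = u_t + s·(1−u_t) − f·u_t = u_t·(1−s−f) + s.
Here 1−s−f = 0.485 and s = 0.020.
u_1 = 0.012000 × 0.485 + 0.020 = 0.025820.
u_2 = 0.025820 × 0.485 + 0.020 = 0.032523.

Unemployment rate after two quarters ≈ 3.25%.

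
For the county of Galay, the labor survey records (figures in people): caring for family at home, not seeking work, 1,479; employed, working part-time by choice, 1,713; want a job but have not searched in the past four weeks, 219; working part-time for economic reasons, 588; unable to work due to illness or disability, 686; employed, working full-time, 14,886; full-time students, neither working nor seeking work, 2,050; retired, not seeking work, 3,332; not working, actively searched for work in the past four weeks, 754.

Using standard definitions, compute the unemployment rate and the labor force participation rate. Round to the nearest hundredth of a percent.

Unemployment rate ≈ 4.20%; labor force participation rate ≈ 69.79%.

Employed = 1,713 + 588 + 14,886 = 17,187 (anyone who worked, including part-time for economic reasons, counts as employed).
Unemployed = 754.
Labor force = 17,187 + 754 = 17,941.
Not in labor force = 1,479 + 219 + 686 + 2,050 + 3,332 = 7,766 (those not working and not actively searching are outside the labor force — including those who want a job but have given up searching).
Civilian working-age population = 17,941 + 7,766 = 25,707.
Unemployment rate = 754 / 17,941 = 4.20%.
Labor force participation rate = 17,941 / 25,707 = 69.79%.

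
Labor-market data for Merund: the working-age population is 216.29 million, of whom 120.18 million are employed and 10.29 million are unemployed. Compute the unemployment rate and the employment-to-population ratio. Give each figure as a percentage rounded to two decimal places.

Labor force = employed + unemployed = 120.18 + 10.29 = 130.47 million.
Unemployment rate = 10.29 / 130.47 = 7.89%.
Employment-population ratio = 120.18 / 216.29 = 55.56%.

Unemployment rate ≈ 7.89%; employment-population ratio ≈ 55.56%.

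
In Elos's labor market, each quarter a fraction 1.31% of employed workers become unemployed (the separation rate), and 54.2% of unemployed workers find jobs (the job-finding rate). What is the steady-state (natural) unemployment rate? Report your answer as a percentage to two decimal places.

Steady-state unemployment rate ≈ 2.36%.

At steady state the flows balance: s·E = f·U, so U/(E+U) = s/(s+f).
u* = 1.31 / (1.31 + 54.2) = 1.31 / 55.51 = 2.36%.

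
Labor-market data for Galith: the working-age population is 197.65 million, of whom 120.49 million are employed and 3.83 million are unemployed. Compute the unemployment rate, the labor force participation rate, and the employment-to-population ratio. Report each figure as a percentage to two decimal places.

Unemployment rate ≈ 3.08%; labor force participation rate ≈ 62.90%; employment-population ratio ≈ 60.96%.

Labor force = employed + unemployed = 120.49 + 3.83 = 124.32 million.
Unemployment rate = 3.83 / 124.32 = 3.08%.
Labor force participation rate = 124.32 / 197.65 = 62.90%.
Employment-population ratio = 120.49 / 197.65 = 60.96%.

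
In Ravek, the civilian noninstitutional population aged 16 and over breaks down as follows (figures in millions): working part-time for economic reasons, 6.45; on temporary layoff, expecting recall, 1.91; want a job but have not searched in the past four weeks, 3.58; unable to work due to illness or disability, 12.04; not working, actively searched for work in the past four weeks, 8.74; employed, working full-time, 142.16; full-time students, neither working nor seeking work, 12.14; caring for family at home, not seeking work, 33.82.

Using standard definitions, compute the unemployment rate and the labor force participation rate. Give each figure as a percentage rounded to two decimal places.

Unemployment rate ≈ 6.69%; labor force participation rate ≈ 72.12%.

Employed = 6.45 + 142.16 = 148.61 million (anyone who worked, including part-time for economic reasons, counts as employed).
Unemployed = 1.91 + 8.74 = 10.65 million (jobless and actively searching, or on temporary layoff).
Labor force = 148.61 + 10.65 = 159.26 million.
Not in labor force = 3.58 + 12.04 + 12.14 + 33.82 = 61.58 million (those not working and not actively searching are outside the labor force — including those who want a job but have given up searching).
Civilian working-age population = 159.26 + 61.58 = 220.84 million.
Unemployment rate = 10.65 / 159.26 = 6.69%.
Labor force participation rate = 159.26 / 220.84 = 72.12%.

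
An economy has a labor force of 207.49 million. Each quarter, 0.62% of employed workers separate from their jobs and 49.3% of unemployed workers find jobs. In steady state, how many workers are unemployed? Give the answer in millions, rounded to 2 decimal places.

Steady-state unemployment rate u* = s/(s+f) = 0.62/(0.62+49.3) = 0.012420.
Unemployed = u* × labor force = 0.012420 × 207.49 ≈ 2.58 million.

About 2.58 million are unemployed in steady state.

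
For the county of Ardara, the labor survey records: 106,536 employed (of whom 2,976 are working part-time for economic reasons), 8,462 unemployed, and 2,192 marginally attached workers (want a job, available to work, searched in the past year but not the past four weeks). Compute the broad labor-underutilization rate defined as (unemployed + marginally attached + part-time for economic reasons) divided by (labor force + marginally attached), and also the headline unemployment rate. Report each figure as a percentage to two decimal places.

Labor force = 106,536 + 8,462 = 114,998.
Numerator = 8,462 + 2,192 + 2,976 = 13,630.
Denominator = 114,998 + 2,192 = 117,190.
Broad rate = 13,630 / 117,190 = 11.63%.
Headline unemployment rate = 8,462 / 114,998 = 7.36%.

Broad underutilization rate ≈ 11.63%; headline unemployment rate ≈ 7.36%.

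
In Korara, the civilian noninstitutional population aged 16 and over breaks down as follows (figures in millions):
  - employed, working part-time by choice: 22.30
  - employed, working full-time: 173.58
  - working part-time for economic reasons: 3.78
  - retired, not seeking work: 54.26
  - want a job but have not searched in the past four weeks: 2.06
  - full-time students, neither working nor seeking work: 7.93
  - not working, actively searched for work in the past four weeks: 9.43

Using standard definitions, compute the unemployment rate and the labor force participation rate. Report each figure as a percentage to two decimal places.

Employed = 22.30 + 173.58 + 3.78 = 199.66 million (anyone who worked, including part-time for economic reasons, counts as employed).
Unemployed = 9.43 million.
Labor force = 199.66 + 9.43 = 209.09 million.
Not in labor force = 54.26 + 2.06 + 7.93 = 64.25 million (those not working and not actively searching are outside the labor force — including those who want a job but have given up searching).
Civilian working-age population = 209.09 + 64.25 = 273.34 million.
Unemployment rate = 9.43 / 209.09 = 4.51%.
Labor force participation rate = 209.09 / 273.34 = 76.49%.

Unemployment rate ≈ 4.51%; labor force participation rate ≈ 76.49%.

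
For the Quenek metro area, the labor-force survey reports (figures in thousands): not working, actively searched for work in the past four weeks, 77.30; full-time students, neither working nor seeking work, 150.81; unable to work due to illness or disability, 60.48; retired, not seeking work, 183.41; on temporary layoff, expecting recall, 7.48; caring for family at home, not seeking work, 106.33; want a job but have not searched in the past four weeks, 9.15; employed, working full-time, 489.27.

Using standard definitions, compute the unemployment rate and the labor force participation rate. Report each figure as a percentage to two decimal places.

Unemployment rate ≈ 14.77%; labor force participation rate ≈ 52.95%.

Employed = 489.27 thousand.
Unemployed = 77.30 + 7.48 = 84.78 thousand (jobless and actively searching, or on temporary layoff).
Labor force = 489.27 + 84.78 = 574.05 thousand.
Not in labor force = 150.81 + 60.48 + 183.41 + 106.33 + 9.15 = 510.18 thousand (those not working and not actively searching are outside the labor force — including those who want a job but have given up searching).
Civilian working-age population = 574.05 + 510.18 = 1,084.23 thousand.
Unemployment rate = 84.78 / 574.05 = 14.77%.
Labor force participation rate = 574.05 / 1,084.23 = 52.95%.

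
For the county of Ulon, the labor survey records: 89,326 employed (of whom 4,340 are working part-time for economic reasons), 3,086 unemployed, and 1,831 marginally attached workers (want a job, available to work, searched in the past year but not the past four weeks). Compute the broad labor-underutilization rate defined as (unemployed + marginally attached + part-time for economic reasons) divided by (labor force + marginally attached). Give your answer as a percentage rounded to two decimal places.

Labor force = 89,326 + 3,086 = 92,412.
Numerator = 3,086 + 1,831 + 4,340 = 9,257.
Denominator = 92,412 + 1,831 = 94,243.
Broad rate = 9,257 / 94,243 = 9.82%.

Broad underutilization rate ≈ 9.82%.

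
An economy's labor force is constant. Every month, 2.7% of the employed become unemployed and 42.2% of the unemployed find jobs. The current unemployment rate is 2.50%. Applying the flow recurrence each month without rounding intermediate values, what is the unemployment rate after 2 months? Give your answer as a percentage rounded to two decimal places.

Unemployment rate after two months ≈ 4.95%.

With a fixed labor force, u_{t+1} = u_t + s·(1−u_t) − f·u_t = u_t·(1−s−f) + s.
Here 1−s−f = 0.551 and s = 0.027.
u_1 = 0.025000 × 0.551 + 0.027 = 0.040775.
u_2 = 0.040775 × 0.551 + 0.027 = 0.049467.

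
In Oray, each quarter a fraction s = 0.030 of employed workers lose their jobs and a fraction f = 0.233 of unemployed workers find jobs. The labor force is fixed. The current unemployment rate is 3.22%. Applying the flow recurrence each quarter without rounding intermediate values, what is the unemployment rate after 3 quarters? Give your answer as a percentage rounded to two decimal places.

With a fixed labor force, u_{t+1} = u_t + s·(1−u_t) − f·u_t = u_t·(1−s−f) + s.
Here 1−s−f = 0.737 and s = 0.030.
u_1 = 0.032200 × 0.737 + 0.030 = 0.053731.
u_2 = 0.053731 × 0.737 + 0.030 = 0.069600.
u_3 = 0.069600 × 0.737 + 0.030 = 0.081295.

Unemployment rate after three quarters ≈ 8.13%.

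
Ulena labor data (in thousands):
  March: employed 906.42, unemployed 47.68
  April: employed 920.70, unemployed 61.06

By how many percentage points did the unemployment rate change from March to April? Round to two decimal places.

The unemployment rate changed by +1.22 percentage points.

March: labor force = 906.42 + 47.68 = 954.10; u = 47.68/954.10 = 5.00%.
April: labor force = 920.70 + 61.06 = 981.76; u = 61.06/981.76 = 6.22%.
Change = 6.22% − 5.00% = +1.22 pp.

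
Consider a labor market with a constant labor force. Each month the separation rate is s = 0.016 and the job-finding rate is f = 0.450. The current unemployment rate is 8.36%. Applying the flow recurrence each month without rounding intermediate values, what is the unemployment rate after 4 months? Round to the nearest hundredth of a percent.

Unemployment rate after four months ≈ 3.83%.

With a fixed labor force, u_{t+1} = u_t + s·(1−u_t) − f·u_t = u_t·(1−s−f) + s.
Here 1−s−f = 0.534 and s = 0.016.
u_1 = 0.083600 × 0.534 + 0.016 = 0.060642.
u_2 = 0.060642 × 0.534 + 0.016 = 0.048383.
u_3 = 0.048383 × 0.534 + 0.016 = 0.041837.
u_4 = 0.041837 × 0.534 + 0.016 = 0.038341.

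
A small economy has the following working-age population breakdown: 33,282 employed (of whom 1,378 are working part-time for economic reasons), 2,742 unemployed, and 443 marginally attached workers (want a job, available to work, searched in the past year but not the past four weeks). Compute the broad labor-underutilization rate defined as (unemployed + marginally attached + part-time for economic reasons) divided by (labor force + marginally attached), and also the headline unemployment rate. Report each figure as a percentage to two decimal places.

Labor force = 33,282 + 2,742 = 36,024.
Numerator = 2,742 + 443 + 1,378 = 4,563.
Denominator = 36,024 + 443 = 36,467.
Broad rate = 4,563 / 36,467 = 12.51%.
Headline unemployment rate = 2,742 / 36,024 = 7.61%.

Broad underutilization rate ≈ 12.51%; headline unemployment rate ≈ 7.61%.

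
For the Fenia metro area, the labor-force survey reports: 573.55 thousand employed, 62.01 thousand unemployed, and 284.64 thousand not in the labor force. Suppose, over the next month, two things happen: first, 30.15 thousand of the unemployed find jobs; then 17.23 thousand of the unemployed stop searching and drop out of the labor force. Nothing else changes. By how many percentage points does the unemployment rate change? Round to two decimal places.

Initially, labor force = 573.55 + 62.01 = 635.56 thousand, so u = 62.01/635.56 = 9.76%.
After the first change, unemployed falls and employed rises by 30.15; labor force unchanged → E = 603.70, U = 31.86, labor force = 635.56 thousand.
After the second change, unemployed and labor force both fall by 17.23 → E = 603.70, U = 14.63, labor force = 618.33 thousand.
New unemployment rate = 14.63 / 618.33 = 2.37%.
Change = 2.37% − 9.76% = −7.39 percentage points.

The unemployment rate changes by −7.39 percentage points.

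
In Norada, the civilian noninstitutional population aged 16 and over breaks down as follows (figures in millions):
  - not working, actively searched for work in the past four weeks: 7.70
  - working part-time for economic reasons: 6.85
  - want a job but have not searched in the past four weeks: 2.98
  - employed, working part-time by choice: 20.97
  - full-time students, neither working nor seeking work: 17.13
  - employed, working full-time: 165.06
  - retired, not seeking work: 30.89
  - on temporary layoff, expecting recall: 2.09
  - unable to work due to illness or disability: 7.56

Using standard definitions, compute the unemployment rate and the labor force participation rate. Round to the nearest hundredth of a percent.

Employed = 6.85 + 20.97 + 165.06 = 192.88 million (anyone who worked, including part-time for economic reasons, counts as employed).
Unemployed = 7.70 + 2.09 = 9.79 million (jobless and actively searching, or on temporary layoff).
Labor force = 192.88 + 9.79 = 202.67 million.
Not in labor force = 2.98 + 17.13 + 30.89 + 7.56 = 58.56 million (those not working and not actively searching are outside the labor force — including those who want a job but have given up searching).
Civilian working-age population = 202.67 + 58.56 = 261.23 million.
Unemployment rate = 9.79 / 202.67 = 4.83%.
Labor force participation rate = 202.67 / 261.23 = 77.58%.

Unemployment rate ≈ 4.83%; labor force participation rate ≈ 77.58%.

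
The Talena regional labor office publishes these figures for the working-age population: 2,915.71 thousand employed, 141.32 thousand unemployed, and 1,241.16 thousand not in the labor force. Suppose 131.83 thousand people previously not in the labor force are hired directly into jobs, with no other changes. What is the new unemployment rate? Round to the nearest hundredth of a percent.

Initially, labor force = 2,915.71 + 141.32 = 3,057.03 thousand, so u = 141.32/3,057.03 = 4.62%.
After the change, employed and labor force both rise by 131.83; unemployed unchanged → E = 3,047.54, U = 141.32, labor force = 3,188.86 thousand.
New unemployment rate = 141.32 / 3,188.86 = 4.43%.

New unemployment rate ≈ 4.43%.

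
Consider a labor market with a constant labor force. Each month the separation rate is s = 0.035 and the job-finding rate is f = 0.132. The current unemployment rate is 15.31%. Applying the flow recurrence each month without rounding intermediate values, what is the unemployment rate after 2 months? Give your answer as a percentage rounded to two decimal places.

Unemployment rate after two months ≈ 17.04%.

With a fixed labor force, u_{t+1} = u_t + s·(1−u_t) − f·u_t = u_t·(1−s−f) + s.
Here 1−s−f = 0.833 and s = 0.035.
u_1 = 0.153100 × 0.833 + 0.035 = 0.162532.
u_2 = 0.162532 × 0.833 + 0.035 = 0.170389.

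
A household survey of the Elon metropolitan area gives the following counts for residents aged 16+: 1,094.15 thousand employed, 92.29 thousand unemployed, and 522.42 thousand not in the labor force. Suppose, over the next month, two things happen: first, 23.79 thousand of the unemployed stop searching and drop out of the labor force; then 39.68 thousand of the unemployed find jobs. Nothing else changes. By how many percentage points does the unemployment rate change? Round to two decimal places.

The unemployment rate changes by −5.30 percentage points.

Initially, labor force = 1,094.15 + 92.29 = 1,186.44 thousand, so u = 92.29/1,186.44 = 7.78%.
After the first change, unemployed and labor force both fall by 23.79 → E = 1,094.15, U = 68.50, labor force = 1,162.65 thousand.
After the second change, unemployed falls and employed rises by 39.68; labor force unchanged → E = 1,133.83, U = 28.82, labor force = 1,162.65 thousand.
New unemployment rate = 28.82 / 1,162.65 = 2.48%.
Change = 2.48% − 7.78% = −5.30 percentage points.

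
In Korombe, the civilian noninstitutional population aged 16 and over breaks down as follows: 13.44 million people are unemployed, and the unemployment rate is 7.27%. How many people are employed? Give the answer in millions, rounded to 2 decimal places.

Labor force = U / u = 13.44 / 0.0727 ≈ 184.87 million.
Employed = labor force − unemployed = 184.87 − 13.44 = 171.43 million.

About 171.43 million are employed.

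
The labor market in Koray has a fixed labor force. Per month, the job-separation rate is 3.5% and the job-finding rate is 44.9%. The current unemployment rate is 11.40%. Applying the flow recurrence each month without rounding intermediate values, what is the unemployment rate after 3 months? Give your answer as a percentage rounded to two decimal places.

Unemployment rate after three months ≈ 7.80%.

With a fixed labor force, u_{t+1} = u_t + s·(1−u_t) − f·u_t = u_t·(1−s−f) + s.
Here 1−s−f = 0.516 and s = 0.035.
u_1 = 0.114000 × 0.516 + 0.035 = 0.093824.
u_2 = 0.093824 × 0.516 + 0.035 = 0.083413.
u_3 = 0.083413 × 0.516 + 0.035 = 0.078041.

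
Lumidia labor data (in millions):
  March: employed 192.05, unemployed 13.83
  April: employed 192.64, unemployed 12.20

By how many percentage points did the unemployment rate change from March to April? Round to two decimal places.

March: labor force = 192.05 + 13.83 = 205.88; u = 13.83/205.88 = 6.72%.
April: labor force = 192.64 + 12.20 = 204.84; u = 12.20/204.84 = 5.96%.
Change = 5.96% − 6.72% = −0.76 pp.

The unemployment rate changed by −0.76 percentage points.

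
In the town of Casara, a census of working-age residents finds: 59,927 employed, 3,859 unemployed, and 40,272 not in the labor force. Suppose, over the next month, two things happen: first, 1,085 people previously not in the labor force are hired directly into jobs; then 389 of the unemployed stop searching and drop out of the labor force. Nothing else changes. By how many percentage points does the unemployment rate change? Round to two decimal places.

The unemployment rate changes by −0.67 percentage points.

Initially, labor force = 59,927 + 3,859 = 63,786, so u = 3,859/63,786 = 6.05%.
After the first change, employed and labor force both rise by 1,085; unemployed unchanged → E = 61,012, U = 3,859, labor force = 64,871.
After the second change, unemployed and labor force both fall by 389 → E = 61,012, U = 3,470, labor force = 64,482.
New unemployment rate = 3,470 / 64,482 = 5.38%.
Change = 5.38% − 6.05% = −0.67 percentage points.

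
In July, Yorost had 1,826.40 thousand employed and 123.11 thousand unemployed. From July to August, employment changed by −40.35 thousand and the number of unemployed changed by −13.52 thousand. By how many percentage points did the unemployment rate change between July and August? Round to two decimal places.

The unemployment rate changed by −0.53 percentage points.

July: labor force = 1,826.40 + 123.11 = 1,949.51; u = 123.11/1,949.51 = 6.31%.
August: labor force = 1,786.05 + 109.59 = 1,895.64; u = 109.59/1,895.64 = 5.78%.
Change = 5.78% − 6.31% = −0.53 pp.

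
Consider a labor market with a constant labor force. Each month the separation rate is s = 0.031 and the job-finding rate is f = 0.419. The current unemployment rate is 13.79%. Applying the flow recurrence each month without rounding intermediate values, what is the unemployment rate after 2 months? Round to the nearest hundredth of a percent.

With a fixed labor force, u_{t+1} = u_t + s·(1−u_t) − f·u_t = u_t·(1−s−f) + s.
Here 1−s−f = 0.550 and s = 0.031.
u_1 = 0.137900 × 0.550 + 0.031 = 0.106845.
u_2 = 0.106845 × 0.550 + 0.031 = 0.089765.

Unemployment rate after two months ≈ 8.98%.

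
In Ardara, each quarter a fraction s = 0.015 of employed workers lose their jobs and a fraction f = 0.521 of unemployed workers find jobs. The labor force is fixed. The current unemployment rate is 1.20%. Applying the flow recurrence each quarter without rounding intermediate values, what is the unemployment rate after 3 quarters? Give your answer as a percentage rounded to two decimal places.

Unemployment rate after three quarters ≈ 2.64%.

With a fixed labor force, u_{t+1} = u_t + s·(1−u_t) − f·u_t = u_t·(1−s−f) + s.
Here 1−s−f = 0.464 and s = 0.015.
u_1 = 0.012000 × 0.464 + 0.015 = 0.020568.
u_2 = 0.020568 × 0.464 + 0.015 = 0.024544.
u_3 = 0.024544 × 0.464 + 0.015 = 0.026388.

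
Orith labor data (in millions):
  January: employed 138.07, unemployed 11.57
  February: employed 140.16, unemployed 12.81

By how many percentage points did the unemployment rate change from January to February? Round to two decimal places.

January: labor force = 138.07 + 11.57 = 149.64; u = 11.57/149.64 = 7.73%.
February: labor force = 140.16 + 12.81 = 152.97; u = 12.81/152.97 = 8.37%.
Change = 8.37% − 7.73% = +0.64 pp.

The unemployment rate changed by +0.64 percentage points.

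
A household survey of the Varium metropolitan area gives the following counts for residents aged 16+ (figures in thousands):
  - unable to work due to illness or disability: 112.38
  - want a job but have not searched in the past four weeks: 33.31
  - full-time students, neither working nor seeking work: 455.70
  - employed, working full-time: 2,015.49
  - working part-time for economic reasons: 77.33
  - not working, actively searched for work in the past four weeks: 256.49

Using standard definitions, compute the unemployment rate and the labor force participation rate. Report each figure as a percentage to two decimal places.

Employed = 2,015.49 + 77.33 = 2,092.82 thousand (anyone who worked, including part-time for economic reasons, counts as employed).
Unemployed = 256.49 thousand.
Labor force = 2,092.82 + 256.49 = 2,349.31 thousand.
Not in labor force = 112.38 + 33.31 + 455.70 = 601.39 thousand (those not working and not actively searching are outside the labor force — including those who want a job but have given up searching).
Civilian working-age population = 2,349.31 + 601.39 = 2,950.70 thousand.
Unemployment rate = 256.49 / 2,349.31 = 10.92%.
Labor force participation rate = 2,349.31 / 2,950.70 = 79.62%.

Unemployment rate ≈ 10.92%; labor force participation rate ≈ 79.62%.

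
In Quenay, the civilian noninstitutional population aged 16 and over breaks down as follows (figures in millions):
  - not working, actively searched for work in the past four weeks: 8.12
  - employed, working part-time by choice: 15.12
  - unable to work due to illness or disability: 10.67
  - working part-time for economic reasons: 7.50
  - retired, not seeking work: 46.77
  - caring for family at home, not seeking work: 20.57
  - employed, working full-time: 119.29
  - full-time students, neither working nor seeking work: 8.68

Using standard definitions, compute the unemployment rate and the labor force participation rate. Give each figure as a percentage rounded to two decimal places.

Unemployment rate ≈ 5.41%; labor force participation rate ≈ 63.38%.

Employed = 15.12 + 7.50 + 119.29 = 141.91 million (anyone who worked, including part-time for economic reasons, counts as employed).
Unemployed = 8.12 million.
Labor force = 141.91 + 8.12 = 150.03 million.
Not in labor force = 10.67 + 46.77 + 20.57 + 8.68 = 86.69 million (those not working and not actively searching are outside the labor force).
Civilian working-age population = 150.03 + 86.69 = 236.72 million.
Unemployment rate = 8.12 / 150.03 = 5.41%.
Labor force participation rate = 150.03 / 236.72 = 63.38%.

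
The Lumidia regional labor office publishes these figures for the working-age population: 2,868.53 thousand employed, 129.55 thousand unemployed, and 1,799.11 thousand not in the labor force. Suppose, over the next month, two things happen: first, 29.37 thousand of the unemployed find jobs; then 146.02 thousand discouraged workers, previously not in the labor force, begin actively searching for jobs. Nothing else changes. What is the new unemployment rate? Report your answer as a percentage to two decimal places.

Initially, labor force = 2,868.53 + 129.55 = 2,998.08 thousand, so u = 129.55/2,998.08 = 4.32%.
After the first change, unemployed falls and employed rises by 29.37; labor force unchanged → E = 2,897.90, U = 100.18, labor force = 2,998.08 thousand.
After the second change, unemployed and labor force both rise by 146.02 → E = 2,897.90, U = 246.20, labor force = 3,144.10 thousand.
New unemployment rate = 246.20 / 3,144.10 = 7.83%.

New unemployment rate ≈ 7.83%.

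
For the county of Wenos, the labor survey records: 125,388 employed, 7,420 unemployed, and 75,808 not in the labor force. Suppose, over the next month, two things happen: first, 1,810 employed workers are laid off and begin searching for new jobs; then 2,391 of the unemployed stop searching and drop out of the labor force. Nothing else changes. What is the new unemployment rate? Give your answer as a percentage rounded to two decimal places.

Initially, labor force = 125,388 + 7,420 = 132,808, so u = 7,420/132,808 = 5.59%.
After the first change, employed falls and unemployed rises by 1,810; labor force unchanged → E = 123,578, U = 9,230, labor force = 132,808.
After the second change, unemployed and labor force both fall by 2,391 → E = 123,578, U = 6,839, labor force = 130,417.
New unemployment rate = 6,839 / 130,417 = 5.24%.

New unemployment rate ≈ 5.24%.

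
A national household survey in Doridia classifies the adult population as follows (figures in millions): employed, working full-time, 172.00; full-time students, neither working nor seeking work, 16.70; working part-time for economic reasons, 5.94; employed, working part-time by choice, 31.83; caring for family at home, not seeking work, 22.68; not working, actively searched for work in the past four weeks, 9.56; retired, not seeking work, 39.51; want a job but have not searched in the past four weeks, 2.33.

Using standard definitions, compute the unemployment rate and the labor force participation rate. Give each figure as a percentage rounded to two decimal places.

Unemployment rate ≈ 4.36%; labor force participation rate ≈ 72.98%.

Employed = 172.00 + 5.94 + 31.83 = 209.77 million (anyone who worked, including part-time for economic reasons, counts as employed).
Unemployed = 9.56 million.
Labor force = 209.77 + 9.56 = 219.33 million.
Not in labor force = 16.70 + 22.68 + 39.51 + 2.33 = 81.22 million (those not working and not actively searching are outside the labor force — including those who want a job but have given up searching).
Civilian working-age population = 219.33 + 81.22 = 300.55 million.
Unemployment rate = 9.56 / 219.33 = 4.36%.
Labor force participation rate = 219.33 / 300.55 = 72.98%.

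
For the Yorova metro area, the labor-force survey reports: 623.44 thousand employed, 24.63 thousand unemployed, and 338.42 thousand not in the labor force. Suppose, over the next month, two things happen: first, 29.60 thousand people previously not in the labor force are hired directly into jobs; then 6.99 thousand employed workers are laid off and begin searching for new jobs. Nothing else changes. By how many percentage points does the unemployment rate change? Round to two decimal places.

The unemployment rate changes by +0.87 percentage points.

Initially, labor force = 623.44 + 24.63 = 648.07 thousand, so u = 24.63/648.07 = 3.80%.
After the first change, employed and labor force both rise by 29.60; unemployed unchanged → E = 653.04, U = 24.63, labor force = 677.67 thousand.
After the second change, employed falls and unemployed rises by 6.99; labor force unchanged → E = 646.05, U = 31.62, labor force = 677.67 thousand.
New unemployment rate = 31.62 / 677.67 = 4.67%.
Change = 4.67% − 3.80% = +0.87 percentage points.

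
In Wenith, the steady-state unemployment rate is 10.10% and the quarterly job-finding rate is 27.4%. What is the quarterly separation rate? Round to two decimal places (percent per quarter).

Separation rate ≈ 3.08% per quarter.

From u* = s/(s+f): s = u·f/(1−u).
s = 0.1010 × 27.4 / (1 − 0.1010) = 2.7674 / 0.8990 ≈ 3.08% per quarter.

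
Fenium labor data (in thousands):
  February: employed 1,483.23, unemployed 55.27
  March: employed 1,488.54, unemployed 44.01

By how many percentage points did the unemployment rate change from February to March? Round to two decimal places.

February: labor force = 1,483.23 + 55.27 = 1,538.50; u = 55.27/1,538.50 = 3.59%.
March: labor force = 1,488.54 + 44.01 = 1,532.55; u = 44.01/1,532.55 = 2.87%.
Change = 2.87% − 3.59% = −0.72 pp.

The unemployment rate changed by −0.72 percentage points.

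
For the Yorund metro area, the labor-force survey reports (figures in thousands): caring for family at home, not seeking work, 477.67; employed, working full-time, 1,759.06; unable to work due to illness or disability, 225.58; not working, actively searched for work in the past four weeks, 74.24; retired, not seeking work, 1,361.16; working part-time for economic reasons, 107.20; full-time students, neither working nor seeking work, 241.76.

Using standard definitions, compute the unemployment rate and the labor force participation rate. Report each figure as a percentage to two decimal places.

Employed = 1,759.06 + 107.20 = 1,866.26 thousand (anyone who worked, including part-time for economic reasons, counts as employed).
Unemployed = 74.24 thousand.
Labor force = 1,866.26 + 74.24 = 1,940.50 thousand.
Not in labor force = 477.67 + 225.58 + 1,361.16 + 241.76 = 2,306.17 thousand (those not working and not actively searching are outside the labor force).
Civilian working-age population = 1,940.50 + 2,306.17 = 4,246.67 thousand.
Unemployment rate = 74.24 / 1,940.50 = 3.83%.
Labor force participation rate = 1,940.50 / 4,246.67 = 45.69%.

Unemployment rate ≈ 3.83%; labor force participation rate ≈ 45.69%.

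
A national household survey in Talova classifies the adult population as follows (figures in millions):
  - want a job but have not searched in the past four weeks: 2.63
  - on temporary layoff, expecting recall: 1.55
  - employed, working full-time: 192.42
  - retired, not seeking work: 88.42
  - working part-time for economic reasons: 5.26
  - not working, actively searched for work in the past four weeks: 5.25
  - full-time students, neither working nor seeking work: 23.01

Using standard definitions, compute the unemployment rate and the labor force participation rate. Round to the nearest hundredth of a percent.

Unemployment rate ≈ 3.33%; labor force participation rate ≈ 64.19%.

Employed = 192.42 + 5.26 = 197.68 million (anyone who worked, including part-time for economic reasons, counts as employed).
Unemployed = 1.55 + 5.25 = 6.80 million (jobless and actively searching, or on temporary layoff).
Labor force = 197.68 + 6.80 = 204.48 million.
Not in labor force = 2.63 + 88.42 + 23.01 = 114.06 million (those not working and not actively searching are outside the labor force — including those who want a job but have given up searching).
Civilian working-age population = 204.48 + 114.06 = 318.54 million.
Unemployment rate = 6.80 / 204.48 = 3.33%.
Labor force participation rate = 204.48 / 318.54 = 64.19%.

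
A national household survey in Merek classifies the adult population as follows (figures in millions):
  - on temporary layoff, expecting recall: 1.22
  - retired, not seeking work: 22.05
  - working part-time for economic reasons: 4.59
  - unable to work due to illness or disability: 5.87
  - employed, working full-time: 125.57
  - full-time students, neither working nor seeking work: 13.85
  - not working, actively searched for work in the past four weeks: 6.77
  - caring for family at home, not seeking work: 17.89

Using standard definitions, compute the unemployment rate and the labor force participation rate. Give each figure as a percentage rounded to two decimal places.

Unemployment rate ≈ 5.78%; labor force participation rate ≈ 69.84%.

Employed = 4.59 + 125.57 = 130.16 million (anyone who worked, including part-time for economic reasons, counts as employed).
Unemployed = 1.22 + 6.77 = 7.99 million (jobless and actively searching, or on temporary layoff).
Labor force = 130.16 + 7.99 = 138.15 million.
Not in labor force = 22.05 + 5.87 + 13.85 + 17.89 = 59.66 million (those not working and not actively searching are outside the labor force).
Civilian working-age population = 138.15 + 59.66 = 197.81 million.
Unemployment rate = 7.99 / 138.15 = 5.78%.
Labor force participation rate = 138.15 / 197.81 = 69.84%.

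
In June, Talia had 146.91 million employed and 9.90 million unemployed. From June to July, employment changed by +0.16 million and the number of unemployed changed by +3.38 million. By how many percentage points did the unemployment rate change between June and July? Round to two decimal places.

The unemployment rate changed by +1.97 percentage points.

June: labor force = 146.91 + 9.90 = 156.81; u = 9.90/156.81 = 6.31%.
July: labor force = 147.07 + 13.28 = 160.35; u = 13.28/160.35 = 8.28%.
Change = 8.28% − 6.31% = +1.97 pp.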